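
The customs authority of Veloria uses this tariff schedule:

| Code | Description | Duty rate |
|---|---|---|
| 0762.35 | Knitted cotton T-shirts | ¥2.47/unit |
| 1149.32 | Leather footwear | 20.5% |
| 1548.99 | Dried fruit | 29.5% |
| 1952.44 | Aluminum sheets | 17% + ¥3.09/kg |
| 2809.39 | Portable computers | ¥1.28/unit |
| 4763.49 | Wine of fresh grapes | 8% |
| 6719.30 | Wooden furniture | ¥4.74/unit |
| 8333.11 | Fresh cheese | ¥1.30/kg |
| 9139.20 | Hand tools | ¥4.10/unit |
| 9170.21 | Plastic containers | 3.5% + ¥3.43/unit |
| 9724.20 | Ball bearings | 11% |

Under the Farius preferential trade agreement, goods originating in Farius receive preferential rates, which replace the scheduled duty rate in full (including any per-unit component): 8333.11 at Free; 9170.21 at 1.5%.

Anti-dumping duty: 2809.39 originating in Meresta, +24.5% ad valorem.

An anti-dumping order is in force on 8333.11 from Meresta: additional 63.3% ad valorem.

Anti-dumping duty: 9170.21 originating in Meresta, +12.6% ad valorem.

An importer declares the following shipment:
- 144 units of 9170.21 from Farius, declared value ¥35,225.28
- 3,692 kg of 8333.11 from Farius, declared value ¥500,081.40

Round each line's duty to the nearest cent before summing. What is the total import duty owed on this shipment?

¥528.38

Line 1 (9170.21, Farius, 144 units, ¥35,225.28):
Base rate for 9170.21 is 3.5% + ¥3.43/unit.
Origin Farius qualifies under the Veloria–Farius agreement and 9170.21 is covered: preferential rate 1.5% applies instead.
The additional-duty order on 9170.21 targets Meresta, not Farius; it does not apply.
Duty = ¥35,225.28 × 1.5% = ¥528.38.
Line 2 (8333.11, Farius, 3,692 kg, ¥500,081.40):
Base rate for 8333.11 is ¥1.30/kg.
Origin Farius qualifies under the Veloria–Farius agreement and 8333.11 is covered: preferential rate Free applies instead.
The additional-duty order on 8333.11 targets Meresta, not Farius; it does not apply.
Duty = ¥500,081.40 × 0% = ¥0.00.
Total = ¥528.38 + ¥0.00 = ¥528.38.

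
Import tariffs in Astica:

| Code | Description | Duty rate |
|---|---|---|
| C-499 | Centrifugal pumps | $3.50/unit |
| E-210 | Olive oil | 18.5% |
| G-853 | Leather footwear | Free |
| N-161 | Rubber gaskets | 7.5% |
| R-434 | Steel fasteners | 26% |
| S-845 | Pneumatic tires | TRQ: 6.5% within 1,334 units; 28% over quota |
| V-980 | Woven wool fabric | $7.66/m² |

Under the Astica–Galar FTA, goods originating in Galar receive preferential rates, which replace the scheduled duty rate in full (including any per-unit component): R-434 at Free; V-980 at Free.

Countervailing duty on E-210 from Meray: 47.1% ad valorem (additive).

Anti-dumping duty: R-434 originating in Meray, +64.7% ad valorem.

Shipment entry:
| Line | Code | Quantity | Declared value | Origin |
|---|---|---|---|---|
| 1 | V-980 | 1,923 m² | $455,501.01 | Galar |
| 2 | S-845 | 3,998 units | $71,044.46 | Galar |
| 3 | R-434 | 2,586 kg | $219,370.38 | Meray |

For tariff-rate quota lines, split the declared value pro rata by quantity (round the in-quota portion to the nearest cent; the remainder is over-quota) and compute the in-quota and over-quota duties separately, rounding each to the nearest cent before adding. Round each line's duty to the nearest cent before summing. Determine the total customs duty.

$213,764.77

Line 1 (V-980, Galar, 1,923 m², $455,501.01):
Base rate for V-980 is $7.66/m².
Origin Galar qualifies under the Astica–Galar agreement and V-980 is covered: preferential rate Free applies instead.
Duty = $455,501.01 × 0% = $0.00.
Line 2 (S-845, Galar, 3,998 units, $71,044.46):
Code S-845 is under a tariff-rate quota (threshold 1,334 units). In-quota: 1,334 units at 6.5%; over-quota: 2,664 units at 28%.
Pro-rata value split: in-quota = $71,044.46 × 1,334/3,998 = $23,705.18; over-quota = $71,044.46 − $23,705.18 = $47,339.28.
In-quota duty = $23,705.18 × 6.5% = $1,540.84. Over-quota duty = $47,339.28 × 28% = $13,255.00.
Line duty = $1,540.84 + $13,255.00 = $14,795.84.
Line 3 (R-434, Meray, 2,586 kg, $219,370.38):
Base rate for R-434 is 26%.
R-434 has an FTA preferential rate, but origin Meray is not Galar; base rate stands.
Additional duty on R-434 from Meray: +64.7%. Applied ad valorem rate: 26% + 64.7% = 90.7%.
Duty = $219,370.38 × 90.7% = $198,968.93.
Total = $0.00 + $14,795.84 + $198,968.93 = $213,764.77.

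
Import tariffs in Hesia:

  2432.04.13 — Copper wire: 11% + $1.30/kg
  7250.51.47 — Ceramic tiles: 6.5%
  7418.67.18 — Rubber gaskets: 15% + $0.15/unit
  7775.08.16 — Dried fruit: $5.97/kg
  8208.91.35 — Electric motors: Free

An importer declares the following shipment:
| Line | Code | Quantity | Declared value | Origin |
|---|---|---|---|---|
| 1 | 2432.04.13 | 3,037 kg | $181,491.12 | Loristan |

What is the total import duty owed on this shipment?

Line 1 (2432.04.13, Loristan, 3,037 kg, $181,491.12):
Base rate for 2432.04.13 is 11% + $1.30/kg.
Duty = $181,491.12 × 11% + 3,037 × $1.30 = $23,912.12.

$23,912.12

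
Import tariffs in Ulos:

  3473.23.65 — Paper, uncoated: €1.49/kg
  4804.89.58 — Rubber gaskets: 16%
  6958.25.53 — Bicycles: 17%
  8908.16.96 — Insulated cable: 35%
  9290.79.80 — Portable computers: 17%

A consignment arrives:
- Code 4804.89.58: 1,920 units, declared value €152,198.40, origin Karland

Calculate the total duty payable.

Line 1 (4804.89.58, Karland, 1,920 units, €152,198.40):
Base rate for 4804.89.58 is 16%.
Duty = €152,198.40 × 16% = €24,351.74.

€24,351.74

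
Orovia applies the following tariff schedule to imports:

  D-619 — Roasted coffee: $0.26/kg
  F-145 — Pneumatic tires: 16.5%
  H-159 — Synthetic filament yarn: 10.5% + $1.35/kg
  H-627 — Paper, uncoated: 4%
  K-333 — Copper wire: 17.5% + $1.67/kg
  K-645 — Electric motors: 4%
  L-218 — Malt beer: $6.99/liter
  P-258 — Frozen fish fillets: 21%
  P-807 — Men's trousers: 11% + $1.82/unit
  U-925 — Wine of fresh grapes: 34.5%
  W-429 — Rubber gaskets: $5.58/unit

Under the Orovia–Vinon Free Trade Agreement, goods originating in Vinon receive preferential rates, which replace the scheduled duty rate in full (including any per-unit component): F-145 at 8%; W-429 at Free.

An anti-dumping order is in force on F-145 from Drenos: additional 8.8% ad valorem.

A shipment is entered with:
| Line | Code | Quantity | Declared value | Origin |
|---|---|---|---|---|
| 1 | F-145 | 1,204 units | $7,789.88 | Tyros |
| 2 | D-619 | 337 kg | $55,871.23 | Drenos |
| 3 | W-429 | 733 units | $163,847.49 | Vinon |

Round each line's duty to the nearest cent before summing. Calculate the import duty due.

$1,372.95

Line 1 (F-145, Tyros, 1,204 units, $7,789.88):
Base rate for F-145 is 16.5%.
F-145 has an FTA preferential rate, but origin Tyros is not Vinon; base rate stands.
The additional-duty order on F-145 targets Drenos, not Tyros; it does not apply.
Duty = $7,789.88 × 16.5% = $1,285.33.
Line 2 (D-619, Drenos, 337 kg, $55,871.23):
Base rate for D-619 is $0.26/kg.
Duty = 337 × $0.26 = $87.62.
Line 3 (W-429, Vinon, 733 units, $163,847.49):
Base rate for W-429 is $5.58/unit.
Origin Vinon qualifies under the Orovia–Vinon agreement and W-429 is covered: preferential rate Free applies instead.
Duty = $163,847.49 × 0% = $0.00.
Total = $1,285.33 + $87.62 + $0.00 = $1,372.95.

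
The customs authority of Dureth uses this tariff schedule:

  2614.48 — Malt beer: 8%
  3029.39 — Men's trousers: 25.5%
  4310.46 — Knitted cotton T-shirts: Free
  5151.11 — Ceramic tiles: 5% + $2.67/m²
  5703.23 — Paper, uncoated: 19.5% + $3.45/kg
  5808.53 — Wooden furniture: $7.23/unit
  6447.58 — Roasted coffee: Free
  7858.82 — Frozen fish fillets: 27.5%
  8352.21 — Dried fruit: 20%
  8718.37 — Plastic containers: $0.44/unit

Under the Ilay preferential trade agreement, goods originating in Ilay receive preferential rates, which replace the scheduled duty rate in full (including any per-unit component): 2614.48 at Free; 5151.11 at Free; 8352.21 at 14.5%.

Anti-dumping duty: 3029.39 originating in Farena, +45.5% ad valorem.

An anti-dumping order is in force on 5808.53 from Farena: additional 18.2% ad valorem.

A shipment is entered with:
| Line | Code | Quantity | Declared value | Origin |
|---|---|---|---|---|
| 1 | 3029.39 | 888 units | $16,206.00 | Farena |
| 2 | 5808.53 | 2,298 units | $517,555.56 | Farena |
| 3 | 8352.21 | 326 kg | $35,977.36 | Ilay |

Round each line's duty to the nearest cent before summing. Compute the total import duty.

$127,532.63

Line 1 (3029.39, Farena, 888 units, $16,206.00):
Base rate for 3029.39 is 25.5%.
Additional duty on 3029.39 from Farena: +45.5%. Applied ad valorem rate: 25.5% + 45.5% = 71%.
Duty = $16,206.00 × 71% = $11,506.26.
Line 2 (5808.53, Farena, 2,298 units, $517,555.56):
Base rate for 5808.53 is $7.23/unit.
Additional duty on 5808.53 from Farena: +18.2% ad valorem. Applied ad valorem rate = 18.2%.
Duty = $517,555.56 × 18.2% + 2,298 × $7.23 = $110,809.65.
Line 3 (8352.21, Ilay, 326 kg, $35,977.36):
Base rate for 8352.21 is 20%.
Origin Ilay qualifies under the Dureth–Ilay agreement and 8352.21 is covered: preferential rate 14.5% applies instead.
Duty = $35,977.36 × 14.5% = $5,216.72.
Total = $11,506.26 + $110,809.65 + $5,216.72 = $127,532.63.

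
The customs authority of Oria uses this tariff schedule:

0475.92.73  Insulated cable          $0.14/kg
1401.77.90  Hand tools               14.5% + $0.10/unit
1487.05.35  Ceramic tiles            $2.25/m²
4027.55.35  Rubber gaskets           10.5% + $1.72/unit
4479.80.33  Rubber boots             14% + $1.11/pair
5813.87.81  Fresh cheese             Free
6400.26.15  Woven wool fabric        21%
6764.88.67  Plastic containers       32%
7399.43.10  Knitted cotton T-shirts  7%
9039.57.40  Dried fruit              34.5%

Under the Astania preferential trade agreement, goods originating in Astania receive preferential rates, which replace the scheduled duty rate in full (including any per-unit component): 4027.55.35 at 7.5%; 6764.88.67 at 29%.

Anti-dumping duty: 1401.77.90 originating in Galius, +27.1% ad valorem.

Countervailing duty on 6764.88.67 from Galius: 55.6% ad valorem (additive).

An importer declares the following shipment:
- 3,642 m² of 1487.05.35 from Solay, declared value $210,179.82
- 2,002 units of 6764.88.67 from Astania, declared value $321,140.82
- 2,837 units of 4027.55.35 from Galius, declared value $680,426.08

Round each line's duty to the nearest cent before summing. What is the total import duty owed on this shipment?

$177,649.72

Line 1 (1487.05.35, Solay, 3,642 m², $210,179.82):
Base rate for 1487.05.35 is $2.25/m².
Duty = 3,642 × $2.25 = $8,194.50.
Line 2 (6764.88.67, Astania, 2,002 units, $321,140.82):
Base rate for 6764.88.67 is 32%.
Origin Astania qualifies under the Oria–Astania agreement and 6764.88.67 is covered: preferential rate 29% applies instead.
The additional-duty order on 6764.88.67 targets Galius, not Astania; it does not apply.
Duty = $321,140.82 × 29% = $93,130.84.
Line 3 (4027.55.35, Galius, 2,837 units, $680,426.08):
Base rate for 4027.55.35 is 10.5% + $1.72/unit.
4027.55.35 has an FTA preferential rate, but origin Galius is not Astania; base rate stands.
Duty = $680,426.08 × 10.5% + 2,837 × $1.72 = $76,324.38.
Total = $8,194.50 + $93,130.84 + $76,324.38 = $177,649.72.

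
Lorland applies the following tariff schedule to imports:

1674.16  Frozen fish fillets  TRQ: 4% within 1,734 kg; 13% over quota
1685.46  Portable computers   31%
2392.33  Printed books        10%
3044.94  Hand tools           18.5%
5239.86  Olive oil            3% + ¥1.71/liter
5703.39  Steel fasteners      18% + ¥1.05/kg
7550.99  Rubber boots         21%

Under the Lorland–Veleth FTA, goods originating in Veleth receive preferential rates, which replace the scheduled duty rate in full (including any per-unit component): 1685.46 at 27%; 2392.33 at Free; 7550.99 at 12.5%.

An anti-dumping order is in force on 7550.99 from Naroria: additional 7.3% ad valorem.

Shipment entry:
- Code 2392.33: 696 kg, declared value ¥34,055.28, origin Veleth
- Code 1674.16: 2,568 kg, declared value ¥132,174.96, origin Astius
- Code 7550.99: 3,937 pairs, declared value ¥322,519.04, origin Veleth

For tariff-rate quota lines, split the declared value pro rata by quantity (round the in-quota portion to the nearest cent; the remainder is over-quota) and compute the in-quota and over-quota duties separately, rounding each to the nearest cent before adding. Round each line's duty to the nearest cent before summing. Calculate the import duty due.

Line 1 (2392.33, Veleth, 696 kg, ¥34,055.28):
Base rate for 2392.33 is 10%.
Origin Veleth qualifies under the Lorland–Veleth agreement and 2392.33 is covered: preferential rate Free applies instead.
Duty = ¥34,055.28 × 0% = ¥0.00.
Line 2 (1674.16, Astius, 2,568 kg, ¥132,174.96):
Code 1674.16 is under a tariff-rate quota (threshold 1,734 kg). In-quota: 1,734 kg at 4%; over-quota: 834 kg at 13%.
Pro-rata value split: in-quota = ¥132,174.96 × 1,734/2,568 = ¥89,248.98; over-quota = ¥132,174.96 − ¥89,248.98 = ¥42,925.98.
In-quota duty = ¥89,248.98 × 4% = ¥3,569.96. Over-quota duty = ¥42,925.98 × 13% = ¥5,580.38.
Line duty = ¥3,569.96 + ¥5,580.38 = ¥9,150.34.
Line 3 (7550.99, Veleth, 3,937 pairs, ¥322,519.04):
Base rate for 7550.99 is 21%.
Origin Veleth qualifies under the Lorland–Veleth agreement and 7550.99 is covered: preferential rate 12.5% applies instead.
The additional-duty order on 7550.99 targets Naroria, not Veleth; it does not apply.
Duty = ¥322,519.04 × 12.5% = ¥40,314.88.
Total = ¥0.00 + ¥9,150.34 + ¥40,314.88 = ¥49,465.22.

¥49,465.22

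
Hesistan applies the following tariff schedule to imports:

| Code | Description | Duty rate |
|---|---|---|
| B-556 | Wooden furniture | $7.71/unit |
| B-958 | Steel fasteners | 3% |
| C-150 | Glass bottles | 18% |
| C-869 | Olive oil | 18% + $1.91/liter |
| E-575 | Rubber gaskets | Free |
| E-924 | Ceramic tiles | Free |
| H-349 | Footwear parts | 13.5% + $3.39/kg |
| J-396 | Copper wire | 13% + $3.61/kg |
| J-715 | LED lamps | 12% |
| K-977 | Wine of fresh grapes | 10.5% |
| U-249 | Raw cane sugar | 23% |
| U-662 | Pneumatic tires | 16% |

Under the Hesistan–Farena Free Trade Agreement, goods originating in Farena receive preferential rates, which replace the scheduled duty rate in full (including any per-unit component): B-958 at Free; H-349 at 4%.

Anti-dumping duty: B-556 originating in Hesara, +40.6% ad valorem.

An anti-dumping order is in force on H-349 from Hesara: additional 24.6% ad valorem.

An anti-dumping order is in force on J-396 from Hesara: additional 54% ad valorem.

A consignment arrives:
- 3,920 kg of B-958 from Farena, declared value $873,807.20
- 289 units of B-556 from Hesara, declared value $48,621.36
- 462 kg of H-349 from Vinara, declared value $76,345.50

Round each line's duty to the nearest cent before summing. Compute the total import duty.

Line 1 (B-958, Farena, 3,920 kg, $873,807.20):
Base rate for B-958 is 3%.
Origin Farena qualifies under the Hesistan–Farena agreement and B-958 is covered: preferential rate Free applies instead.
Duty = $873,807.20 × 0% = $0.00.
Line 2 (B-556, Hesara, 289 units, $48,621.36):
Base rate for B-556 is $7.71/unit.
Additional duty on B-556 from Hesara: +40.6% ad valorem. Applied ad valorem rate = 40.6%.
Duty = $48,621.36 × 40.6% + 289 × $7.71 = $21,968.46.
Line 3 (H-349, Vinara, 462 kg, $76,345.50):
Base rate for H-349 is 13.5% + $3.39/kg.
H-349 has an FTA preferential rate, but origin Vinara is not Farena; base rate stands.
The additional-duty order on H-349 targets Hesara, not Vinara; it does not apply.
Duty = $76,345.50 × 13.5% + 462 × $3.39 = $11,872.82.
Total = $0.00 + $21,968.46 + $11,872.82 = $33,841.28.

$33,841.28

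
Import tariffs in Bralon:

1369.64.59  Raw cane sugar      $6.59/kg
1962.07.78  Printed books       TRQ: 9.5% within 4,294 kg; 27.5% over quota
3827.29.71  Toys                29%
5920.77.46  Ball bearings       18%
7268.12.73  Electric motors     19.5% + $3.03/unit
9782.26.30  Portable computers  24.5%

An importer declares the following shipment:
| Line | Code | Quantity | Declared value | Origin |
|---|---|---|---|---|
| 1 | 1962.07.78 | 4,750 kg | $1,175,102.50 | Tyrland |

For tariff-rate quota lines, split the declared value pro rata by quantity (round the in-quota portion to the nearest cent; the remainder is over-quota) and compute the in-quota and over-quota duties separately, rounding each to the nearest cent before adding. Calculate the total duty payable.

Line 1 (1962.07.78, Tyrland, 4,750 kg, $1,175,102.50):
Code 1962.07.78 is under a tariff-rate quota (threshold 4,294 kg). In-quota: 4,294 kg at 9.5%; over-quota: 456 kg at 27.5%.
Pro-rata value split: in-quota = $1,175,102.50 × 4,294/4,750 = $1,062,292.66; over-quota = $1,175,102.50 − $1,062,292.66 = $112,809.84.
In-quota duty = $1,062,292.66 × 9.5% = $100,917.80. Over-quota duty = $112,809.84 × 27.5% = $31,022.71.
Line duty = $100,917.80 + $31,022.71 = $131,940.51.

$131,940.51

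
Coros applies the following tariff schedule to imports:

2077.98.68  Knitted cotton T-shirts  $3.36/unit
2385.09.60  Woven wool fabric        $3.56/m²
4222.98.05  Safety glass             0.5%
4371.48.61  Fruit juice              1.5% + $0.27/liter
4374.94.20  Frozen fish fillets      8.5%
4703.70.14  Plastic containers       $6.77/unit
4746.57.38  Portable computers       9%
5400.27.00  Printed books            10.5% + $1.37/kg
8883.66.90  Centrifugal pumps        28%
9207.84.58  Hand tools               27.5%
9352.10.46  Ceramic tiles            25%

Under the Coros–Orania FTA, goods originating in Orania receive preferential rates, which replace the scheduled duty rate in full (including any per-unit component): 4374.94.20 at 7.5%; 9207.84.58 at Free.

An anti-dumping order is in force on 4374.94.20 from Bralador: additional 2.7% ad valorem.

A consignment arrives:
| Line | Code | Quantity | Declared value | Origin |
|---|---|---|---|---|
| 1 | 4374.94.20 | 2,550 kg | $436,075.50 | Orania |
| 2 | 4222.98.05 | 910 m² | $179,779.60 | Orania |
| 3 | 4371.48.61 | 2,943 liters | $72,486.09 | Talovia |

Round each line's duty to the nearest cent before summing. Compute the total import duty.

Line 1 (4374.94.20, Orania, 2,550 kg, $436,075.50):
Base rate for 4374.94.20 is 8.5%.
Origin Orania qualifies under the Coros–Orania agreement and 4374.94.20 is covered: preferential rate 7.5% applies instead.
The additional-duty order on 4374.94.20 targets Bralador, not Orania; it does not apply.
Duty = $436,075.50 × 7.5% = $32,705.66.
Line 2 (4222.98.05, Orania, 910 m², $179,779.60):
Base rate for 4222.98.05 is 0.5%.
Origin Orania is the FTA partner but 4222.98.05 is not on the preference list; base rate stands.
Duty = $179,779.60 × 0.5% = $898.90.
Line 3 (4371.48.61, Talovia, 2,943 liters, $72,486.09):
Base rate for 4371.48.61 is 1.5% + $0.27/liter.
Duty = $72,486.09 × 1.5% + 2,943 × $0.27 = $1,881.90.
Total = $32,705.66 + $898.90 + $1,881.90 = $35,486.46.

$35,486.46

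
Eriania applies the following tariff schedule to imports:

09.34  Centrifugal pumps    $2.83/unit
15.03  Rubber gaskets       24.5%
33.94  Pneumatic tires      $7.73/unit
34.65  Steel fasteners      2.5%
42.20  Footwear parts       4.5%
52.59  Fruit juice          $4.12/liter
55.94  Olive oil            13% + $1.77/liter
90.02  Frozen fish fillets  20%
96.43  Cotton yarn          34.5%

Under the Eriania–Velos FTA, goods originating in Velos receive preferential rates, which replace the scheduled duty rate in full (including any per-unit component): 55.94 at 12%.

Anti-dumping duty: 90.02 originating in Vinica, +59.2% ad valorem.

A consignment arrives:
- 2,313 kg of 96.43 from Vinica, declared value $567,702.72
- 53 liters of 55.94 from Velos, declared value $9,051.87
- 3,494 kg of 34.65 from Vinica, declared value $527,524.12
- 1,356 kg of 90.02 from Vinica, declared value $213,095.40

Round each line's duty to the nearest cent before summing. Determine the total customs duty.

$378,903.32

Line 1 (96.43, Vinica, 2,313 kg, $567,702.72):
Base rate for 96.43 is 34.5%.
Duty = $567,702.72 × 34.5% = $195,857.44.
Line 2 (55.94, Velos, 53 liters, $9,051.87):
Base rate for 55.94 is 13% + $1.77/liter.
Origin Velos qualifies under the Eriania–Velos agreement and 55.94 is covered: preferential rate 12% applies instead.
Duty = $9,051.87 × 12% = $1,086.22.
Line 3 (34.65, Vinica, 3,494 kg, $527,524.12):
Base rate for 34.65 is 2.5%.
Duty = $527,524.12 × 2.5% = $13,188.10.
Line 4 (90.02, Vinica, 1,356 kg, $213,095.40):
Base rate for 90.02 is 20%.
Additional duty on 90.02 from Vinica: +59.2%. Applied ad valorem rate: 20% + 59.2% = 79.2%.
Duty = $213,095.40 × 79.2% = $168,771.56.
Total = $195,857.44 + $1,086.22 + $13,188.10 + $168,771.56 = $378,903.32.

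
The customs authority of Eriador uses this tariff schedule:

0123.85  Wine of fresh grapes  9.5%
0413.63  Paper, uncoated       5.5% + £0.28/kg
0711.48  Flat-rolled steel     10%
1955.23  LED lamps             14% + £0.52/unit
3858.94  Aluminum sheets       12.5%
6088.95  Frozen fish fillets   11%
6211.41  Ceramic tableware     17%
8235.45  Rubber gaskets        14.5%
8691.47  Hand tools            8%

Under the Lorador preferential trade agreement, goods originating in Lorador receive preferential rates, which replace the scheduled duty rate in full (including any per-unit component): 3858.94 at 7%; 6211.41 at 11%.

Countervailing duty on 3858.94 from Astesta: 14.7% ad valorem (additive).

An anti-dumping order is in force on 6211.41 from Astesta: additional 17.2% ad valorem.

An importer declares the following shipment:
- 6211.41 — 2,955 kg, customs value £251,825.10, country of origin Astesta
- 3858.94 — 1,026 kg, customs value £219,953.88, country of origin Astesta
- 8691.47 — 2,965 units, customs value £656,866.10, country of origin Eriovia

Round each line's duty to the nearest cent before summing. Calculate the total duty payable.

£198,500.93

Line 1 (6211.41, Astesta, 2,955 kg, £251,825.10):
Base rate for 6211.41 is 17%.
6211.41 has an FTA preferential rate, but origin Astesta is not Lorador; base rate stands.
Additional duty on 6211.41 from Astesta: +17.2%. Applied ad valorem rate: 17% + 17.2% = 34.2%.
Duty = £251,825.10 × 34.2% = £86,124.18.
Line 2 (3858.94, Astesta, 1,026 kg, £219,953.88):
Base rate for 3858.94 is 12.5%.
3858.94 has an FTA preferential rate, but origin Astesta is not Lorador; base rate stands.
Additional duty on 3858.94 from Astesta: +14.7%. Applied ad valorem rate: 12.5% + 14.7% = 27.2%.
Duty = £219,953.88 × 27.2% = £59,827.46.
Line 3 (8691.47, Eriovia, 2,965 units, £656,866.10):
Base rate for 8691.47 is 8%.
Duty = £656,866.10 × 8% = £52,549.29.
Total = £86,124.18 + £59,827.46 + £52,549.29 = £198,500.93.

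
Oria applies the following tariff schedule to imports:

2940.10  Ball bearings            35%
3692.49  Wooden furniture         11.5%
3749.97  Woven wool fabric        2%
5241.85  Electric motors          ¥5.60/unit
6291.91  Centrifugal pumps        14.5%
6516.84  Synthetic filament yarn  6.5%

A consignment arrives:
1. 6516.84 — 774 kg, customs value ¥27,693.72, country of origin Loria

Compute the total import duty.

Line 1 (6516.84, Loria, 774 kg, ¥27,693.72):
Base rate for 6516.84 is 6.5%.
Duty = ¥27,693.72 × 6.5% = ¥1,800.09.

¥1,800.09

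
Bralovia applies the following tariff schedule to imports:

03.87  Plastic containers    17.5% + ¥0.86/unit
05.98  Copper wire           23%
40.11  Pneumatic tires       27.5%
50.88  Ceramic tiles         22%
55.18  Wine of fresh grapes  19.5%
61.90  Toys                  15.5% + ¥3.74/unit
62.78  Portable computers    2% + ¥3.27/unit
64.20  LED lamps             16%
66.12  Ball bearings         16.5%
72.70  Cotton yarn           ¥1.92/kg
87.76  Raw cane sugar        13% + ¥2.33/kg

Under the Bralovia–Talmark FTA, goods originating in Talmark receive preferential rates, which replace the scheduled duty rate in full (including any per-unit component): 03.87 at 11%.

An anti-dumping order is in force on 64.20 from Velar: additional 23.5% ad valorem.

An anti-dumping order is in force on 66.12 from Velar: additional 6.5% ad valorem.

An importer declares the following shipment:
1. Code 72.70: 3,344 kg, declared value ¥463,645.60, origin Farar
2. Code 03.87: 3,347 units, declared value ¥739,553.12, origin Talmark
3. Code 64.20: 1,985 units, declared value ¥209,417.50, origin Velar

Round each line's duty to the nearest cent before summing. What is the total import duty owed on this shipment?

Line 1 (72.70, Farar, 3,344 kg, ¥463,645.60):
Base rate for 72.70 is ¥1.92/kg.
Duty = 3,344 × ¥1.92 = ¥6,420.48.
Line 2 (03.87, Talmark, 3,347 units, ¥739,553.12):
Base rate for 03.87 is 17.5% + ¥0.86/unit.
Origin Talmark qualifies under the Bralovia–Talmark agreement and 03.87 is covered: preferential rate 11% applies instead.
Duty = ¥739,553.12 × 11% = ¥81,350.84.
Line 3 (64.20, Velar, 1,985 units, ¥209,417.50):
Base rate for 64.20 is 16%.
Additional duty on 64.20 from Velar: +23.5%. Applied ad valorem rate: 16% + 23.5% = 39.5%.
Duty = ¥209,417.50 × 39.5% = ¥82,719.91.
Total = ¥6,420.48 + ¥81,350.84 + ¥82,719.91 = ¥170,491.23.

¥170,491.23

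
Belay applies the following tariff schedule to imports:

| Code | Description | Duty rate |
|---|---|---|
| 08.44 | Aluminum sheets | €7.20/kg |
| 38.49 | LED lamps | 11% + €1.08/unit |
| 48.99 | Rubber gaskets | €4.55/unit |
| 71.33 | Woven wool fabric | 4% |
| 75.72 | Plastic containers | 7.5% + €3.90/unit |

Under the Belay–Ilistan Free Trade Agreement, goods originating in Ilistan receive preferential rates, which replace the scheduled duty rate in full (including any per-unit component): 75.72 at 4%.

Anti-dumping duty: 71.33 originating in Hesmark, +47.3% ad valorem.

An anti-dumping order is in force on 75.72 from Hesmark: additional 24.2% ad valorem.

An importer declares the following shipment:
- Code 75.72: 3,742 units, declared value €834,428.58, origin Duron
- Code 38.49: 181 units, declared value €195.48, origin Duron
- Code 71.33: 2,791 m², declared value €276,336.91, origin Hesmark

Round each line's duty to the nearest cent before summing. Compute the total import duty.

Line 1 (75.72, Duron, 3,742 units, €834,428.58):
Base rate for 75.72 is 7.5% + €3.90/unit.
75.72 has an FTA preferential rate, but origin Duron is not Ilistan; base rate stands.
The additional-duty order on 75.72 targets Hesmark, not Duron; it does not apply.
Duty = €834,428.58 × 7.5% + 3,742 × €3.90 = €77,175.94.
Line 2 (38.49, Duron, 181 units, €195.48):
Base rate for 38.49 is 11% + €1.08/unit.
Duty = €195.48 × 11% + 181 × €1.08 = €216.98.
Line 3 (71.33, Hesmark, 2,791 m², €276,336.91):
Base rate for 71.33 is 4%.
Additional duty on 71.33 from Hesmark: +47.3%. Applied ad valorem rate: 4% + 47.3% = 51.3%.
Duty = €276,336.91 × 51.3% = €141,760.83.
Total = €77,175.94 + €216.98 + €141,760.83 = €219,153.75.

€219,153.75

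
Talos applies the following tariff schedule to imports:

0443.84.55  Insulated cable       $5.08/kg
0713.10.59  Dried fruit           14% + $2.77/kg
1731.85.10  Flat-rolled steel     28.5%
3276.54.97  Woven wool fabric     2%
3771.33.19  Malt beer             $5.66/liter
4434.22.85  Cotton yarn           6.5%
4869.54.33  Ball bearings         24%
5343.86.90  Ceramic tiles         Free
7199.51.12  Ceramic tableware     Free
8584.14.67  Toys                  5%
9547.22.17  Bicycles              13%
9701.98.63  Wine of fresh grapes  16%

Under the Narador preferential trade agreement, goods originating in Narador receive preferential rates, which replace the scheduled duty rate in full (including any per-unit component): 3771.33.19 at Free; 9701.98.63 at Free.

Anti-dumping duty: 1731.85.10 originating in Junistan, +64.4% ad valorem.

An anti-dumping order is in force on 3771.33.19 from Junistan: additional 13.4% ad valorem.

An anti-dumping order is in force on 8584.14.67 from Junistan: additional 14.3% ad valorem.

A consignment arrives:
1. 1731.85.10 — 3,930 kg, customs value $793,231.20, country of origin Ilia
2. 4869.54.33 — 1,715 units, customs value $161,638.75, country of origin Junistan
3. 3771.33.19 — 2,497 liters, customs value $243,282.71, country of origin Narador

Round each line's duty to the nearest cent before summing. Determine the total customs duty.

$264,864.19

Line 1 (1731.85.10, Ilia, 3,930 kg, $793,231.20):
Base rate for 1731.85.10 is 28.5%.
The additional-duty order on 1731.85.10 targets Junistan, not Ilia; it does not apply.
Duty = $793,231.20 × 28.5% = $226,070.89.
Line 2 (4869.54.33, Junistan, 1,715 units, $161,638.75):
Base rate for 4869.54.33 is 24%.
Duty = $161,638.75 × 24% = $38,793.30.
Line 3 (3771.33.19, Narador, 2,497 liters, $243,282.71):
Base rate for 3771.33.19 is $5.66/liter.
Origin Narador qualifies under the Talos–Narador agreement and 3771.33.19 is covered: preferential rate Free applies instead.
The additional-duty order on 3771.33.19 targets Junistan, not Narador; it does not apply.
Duty = $243,282.71 × 0% = $0.00.
Total = $226,070.89 + $38,793.30 + $0.00 = $264,864.19.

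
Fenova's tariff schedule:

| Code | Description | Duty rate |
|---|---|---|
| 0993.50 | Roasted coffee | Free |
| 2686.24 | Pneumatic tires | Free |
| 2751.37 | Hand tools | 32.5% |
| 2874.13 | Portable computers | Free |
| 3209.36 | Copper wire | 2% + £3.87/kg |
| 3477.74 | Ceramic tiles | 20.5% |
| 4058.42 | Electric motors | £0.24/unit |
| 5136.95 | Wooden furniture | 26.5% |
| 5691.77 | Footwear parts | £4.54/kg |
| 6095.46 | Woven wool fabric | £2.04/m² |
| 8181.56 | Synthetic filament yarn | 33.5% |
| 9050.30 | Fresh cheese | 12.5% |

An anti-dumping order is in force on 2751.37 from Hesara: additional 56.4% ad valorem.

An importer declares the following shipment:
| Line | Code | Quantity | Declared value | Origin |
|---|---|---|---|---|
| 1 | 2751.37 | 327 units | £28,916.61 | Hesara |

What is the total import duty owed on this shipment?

Line 1 (2751.37, Hesara, 327 units, £28,916.61):
Base rate for 2751.37 is 32.5%.
Additional duty on 2751.37 from Hesara: +56.4%. Applied ad valorem rate: 32.5% + 56.4% = 88.9%.
Duty = £28,916.61 × 88.9% = £25,706.87.

£25,706.87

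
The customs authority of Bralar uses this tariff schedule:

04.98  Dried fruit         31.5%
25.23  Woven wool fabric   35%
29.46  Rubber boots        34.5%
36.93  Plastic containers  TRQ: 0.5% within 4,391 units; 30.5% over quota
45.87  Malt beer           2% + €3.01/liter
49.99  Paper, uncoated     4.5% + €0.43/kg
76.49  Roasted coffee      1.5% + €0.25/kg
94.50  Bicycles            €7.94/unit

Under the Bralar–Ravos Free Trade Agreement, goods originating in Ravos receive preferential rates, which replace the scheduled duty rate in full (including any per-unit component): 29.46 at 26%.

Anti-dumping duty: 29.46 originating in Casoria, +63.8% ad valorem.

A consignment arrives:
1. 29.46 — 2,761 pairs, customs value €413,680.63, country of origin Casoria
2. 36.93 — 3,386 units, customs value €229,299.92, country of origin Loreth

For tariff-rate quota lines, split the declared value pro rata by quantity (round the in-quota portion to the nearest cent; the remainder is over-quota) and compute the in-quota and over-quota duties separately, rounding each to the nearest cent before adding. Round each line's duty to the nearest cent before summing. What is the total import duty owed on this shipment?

Line 1 (29.46, Casoria, 2,761 pairs, €413,680.63):
Base rate for 29.46 is 34.5%.
29.46 has an FTA preferential rate, but origin Casoria is not Ravos; base rate stands.
Additional duty on 29.46 from Casoria: +63.8%. Applied ad valorem rate: 34.5% + 63.8% = 98.3%.
Duty = €413,680.63 × 98.3% = €406,648.06.
Line 2 (36.93, Loreth, 3,386 units, €229,299.92):
Code 36.93 is under a tariff-rate quota (threshold 4,391 units). Quantity 3,386 units is within the quota, so the in-quota rate 0.5% applies to the full value.
Duty = €229,299.92 × 0.5% = €1,146.50.
Total = €406,648.06 + €1,146.50 = €407,794.56.

€407,794.56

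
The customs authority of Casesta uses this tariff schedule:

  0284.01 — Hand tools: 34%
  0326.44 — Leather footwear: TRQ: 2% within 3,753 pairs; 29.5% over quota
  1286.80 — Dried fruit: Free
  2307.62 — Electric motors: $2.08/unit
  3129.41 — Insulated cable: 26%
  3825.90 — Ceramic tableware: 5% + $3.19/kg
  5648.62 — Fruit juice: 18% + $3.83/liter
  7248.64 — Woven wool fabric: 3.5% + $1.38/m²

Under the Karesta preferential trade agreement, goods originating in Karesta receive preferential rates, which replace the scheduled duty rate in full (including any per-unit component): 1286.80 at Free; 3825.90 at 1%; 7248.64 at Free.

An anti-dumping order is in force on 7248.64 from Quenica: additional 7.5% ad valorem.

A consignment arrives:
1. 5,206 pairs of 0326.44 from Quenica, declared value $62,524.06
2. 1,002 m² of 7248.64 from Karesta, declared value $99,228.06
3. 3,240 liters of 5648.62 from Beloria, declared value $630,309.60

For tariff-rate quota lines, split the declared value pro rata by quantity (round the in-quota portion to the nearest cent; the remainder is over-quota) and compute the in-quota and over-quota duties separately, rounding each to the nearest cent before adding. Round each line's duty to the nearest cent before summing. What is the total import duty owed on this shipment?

Line 1 (0326.44, Quenica, 5,206 pairs, $62,524.06):
Code 0326.44 is under a tariff-rate quota (threshold 3,753 pairs). In-quota: 3,753 pairs at 2%; over-quota: 1,453 pairs at 29.5%.
Pro-rata value split: in-quota = $62,524.06 × 3,753/5,206 = $45,073.53; over-quota = $62,524.06 − $45,073.53 = $17,450.53.
In-quota duty = $45,073.53 × 2% = $901.47. Over-quota duty = $17,450.53 × 29.5% = $5,147.91.
Line duty = $901.47 + $5,147.91 = $6,049.38.
Line 2 (7248.64, Karesta, 1,002 m², $99,228.06):
Base rate for 7248.64 is 3.5% + $1.38/m².
Origin Karesta qualifies under the Casesta–Karesta agreement and 7248.64 is covered: preferential rate Free applies instead.
The additional-duty order on 7248.64 targets Quenica, not Karesta; it does not apply.
Duty = $99,228.06 × 0% = $0.00.
Line 3 (5648.62, Beloria, 3,240 liters, $630,309.60):
Base rate for 5648.62 is 18% + $3.83/liter.
Duty = $630,309.60 × 18% + 3,240 × $3.83 = $125,864.93.
Total = $6,049.38 + $0.00 + $125,864.93 = $131,914.31.

$131,914.31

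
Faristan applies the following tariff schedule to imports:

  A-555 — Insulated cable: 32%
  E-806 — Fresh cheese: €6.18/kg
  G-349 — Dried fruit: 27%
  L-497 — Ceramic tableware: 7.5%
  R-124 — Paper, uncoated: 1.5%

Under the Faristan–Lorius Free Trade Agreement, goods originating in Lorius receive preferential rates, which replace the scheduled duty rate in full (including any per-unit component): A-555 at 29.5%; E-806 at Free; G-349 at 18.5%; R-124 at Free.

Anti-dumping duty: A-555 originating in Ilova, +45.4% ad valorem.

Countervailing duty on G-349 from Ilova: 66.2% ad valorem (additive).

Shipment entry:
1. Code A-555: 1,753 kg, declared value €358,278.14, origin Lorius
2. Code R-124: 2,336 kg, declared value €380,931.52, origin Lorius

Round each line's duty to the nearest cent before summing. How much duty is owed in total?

Line 1 (A-555, Lorius, 1,753 kg, €358,278.14):
Base rate for A-555 is 32%.
Origin Lorius qualifies under the Faristan–Lorius agreement and A-555 is covered: preferential rate 29.5% applies instead.
The additional-duty order on A-555 targets Ilova, not Lorius; it does not apply.
Duty = €358,278.14 × 29.5% = €105,692.05.
Line 2 (R-124, Lorius, 2,336 kg, €380,931.52):
Base rate for R-124 is 1.5%.
Origin Lorius qualifies under the Faristan–Lorius agreement and R-124 is covered: preferential rate Free applies instead.
Duty = €380,931.52 × 0% = €0.00.
Total = €105,692.05 + €0.00 = €105,692.05.

€105,692.05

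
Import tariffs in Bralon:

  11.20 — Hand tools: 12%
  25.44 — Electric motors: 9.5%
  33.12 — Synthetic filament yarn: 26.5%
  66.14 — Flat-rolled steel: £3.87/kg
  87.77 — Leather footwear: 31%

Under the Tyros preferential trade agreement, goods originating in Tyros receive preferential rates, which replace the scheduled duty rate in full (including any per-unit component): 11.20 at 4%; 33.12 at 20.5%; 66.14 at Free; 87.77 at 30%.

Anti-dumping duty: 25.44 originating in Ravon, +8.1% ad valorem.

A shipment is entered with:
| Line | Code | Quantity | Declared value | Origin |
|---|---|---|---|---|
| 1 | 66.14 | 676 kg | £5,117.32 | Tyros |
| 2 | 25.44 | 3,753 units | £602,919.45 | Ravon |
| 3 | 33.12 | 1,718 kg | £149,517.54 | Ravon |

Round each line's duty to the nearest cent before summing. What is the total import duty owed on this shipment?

£145,735.97

Line 1 (66.14, Tyros, 676 kg, £5,117.32):
Base rate for 66.14 is £3.87/kg.
Origin Tyros qualifies under the Bralon–Tyros agreement and 66.14 is covered: preferential rate Free applies instead.
Duty = £5,117.32 × 0% = £0.00.
Line 2 (25.44, Ravon, 3,753 units, £602,919.45):
Base rate for 25.44 is 9.5%.
Additional duty on 25.44 from Ravon: +8.1%. Applied ad valorem rate: 9.5% + 8.1% = 17.6%.
Duty = £602,919.45 × 17.6% = £106,113.82.
Line 3 (33.12, Ravon, 1,718 kg, £149,517.54):
Base rate for 33.12 is 26.5%.
33.12 has an FTA preferential rate, but origin Ravon is not Tyros; base rate stands.
Duty = £149,517.54 × 26.5% = £39,622.15.
Total = £0.00 + £106,113.82 + £39,622.15 = £145,735.97.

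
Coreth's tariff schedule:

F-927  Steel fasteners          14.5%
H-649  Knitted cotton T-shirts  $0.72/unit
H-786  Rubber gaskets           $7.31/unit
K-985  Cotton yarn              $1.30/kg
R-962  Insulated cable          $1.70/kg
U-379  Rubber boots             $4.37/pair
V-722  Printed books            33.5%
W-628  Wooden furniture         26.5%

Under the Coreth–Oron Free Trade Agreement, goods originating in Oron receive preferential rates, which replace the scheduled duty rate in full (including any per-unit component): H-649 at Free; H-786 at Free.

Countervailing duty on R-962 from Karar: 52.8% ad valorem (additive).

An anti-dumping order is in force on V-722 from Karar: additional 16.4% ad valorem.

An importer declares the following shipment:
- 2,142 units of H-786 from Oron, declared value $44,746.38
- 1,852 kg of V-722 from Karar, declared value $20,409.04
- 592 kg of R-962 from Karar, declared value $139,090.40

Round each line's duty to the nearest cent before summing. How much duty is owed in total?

$84,630.24

Line 1 (H-786, Oron, 2,142 units, $44,746.38):
Base rate for H-786 is $7.31/unit.
Origin Oron qualifies under the Coreth–Oron agreement and H-786 is covered: preferential rate Free applies instead.
Duty = $44,746.38 × 0% = $0.00.
Line 2 (V-722, Karar, 1,852 kg, $20,409.04):
Base rate for V-722 is 33.5%.
Additional duty on V-722 from Karar: +16.4%. Applied ad valorem rate: 33.5% + 16.4% = 49.9%.
Duty = $20,409.04 × 49.9% = $10,184.11.
Line 3 (R-962, Karar, 592 kg, $139,090.40):
Base rate for R-962 is $1.70/kg.
Additional duty on R-962 from Karar: +52.8% ad valorem. Applied ad valorem rate = 52.8%.
Duty = $139,090.40 × 52.8% + 592 × $1.70 = $74,446.13.
Total = $0.00 + $10,184.11 + $74,446.13 = $84,630.24.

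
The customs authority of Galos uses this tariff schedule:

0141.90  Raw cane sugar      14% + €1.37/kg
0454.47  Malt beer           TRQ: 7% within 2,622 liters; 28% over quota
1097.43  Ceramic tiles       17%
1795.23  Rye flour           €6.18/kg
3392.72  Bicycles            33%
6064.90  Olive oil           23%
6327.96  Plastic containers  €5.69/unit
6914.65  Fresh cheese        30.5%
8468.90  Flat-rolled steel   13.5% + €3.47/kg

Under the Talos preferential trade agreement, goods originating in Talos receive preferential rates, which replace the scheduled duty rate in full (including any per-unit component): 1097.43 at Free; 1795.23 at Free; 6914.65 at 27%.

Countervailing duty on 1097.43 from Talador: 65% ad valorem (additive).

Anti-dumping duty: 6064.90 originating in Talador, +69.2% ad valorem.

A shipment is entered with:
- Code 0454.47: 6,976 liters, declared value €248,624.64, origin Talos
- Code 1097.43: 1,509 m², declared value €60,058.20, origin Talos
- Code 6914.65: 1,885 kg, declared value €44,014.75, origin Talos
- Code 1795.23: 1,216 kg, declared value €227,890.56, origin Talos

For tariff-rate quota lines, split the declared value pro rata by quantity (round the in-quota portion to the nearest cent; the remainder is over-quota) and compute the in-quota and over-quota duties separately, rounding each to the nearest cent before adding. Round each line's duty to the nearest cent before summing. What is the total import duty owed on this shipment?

€61,874.79

Line 1 (0454.47, Talos, 6,976 liters, €248,624.64):
Code 0454.47 is under a tariff-rate quota (threshold 2,622 liters). In-quota: 2,622 liters at 7%; over-quota: 4,354 liters at 28%.
Pro-rata value split: in-quota = €248,624.64 × 2,622/6,976 = €93,448.08; over-quota = €248,624.64 − €93,448.08 = €155,176.56.
In-quota duty = €93,448.08 × 7% = €6,541.37. Over-quota duty = €155,176.56 × 28% = €43,449.44.
Line duty = €6,541.37 + €43,449.44 = €49,990.81.
Line 2 (1097.43, Talos, 1,509 m², €60,058.20):
Base rate for 1097.43 is 17%.
Origin Talos qualifies under the Galos–Talos agreement and 1097.43 is covered: preferential rate Free applies instead.
The additional-duty order on 1097.43 targets Talador, not Talos; it does not apply.
Duty = €60,058.20 × 0% = €0.00.
Line 3 (6914.65, Talos, 1,885 kg, €44,014.75):
Base rate for 6914.65 is 30.5%.
Origin Talos qualifies under the Galos–Talos agreement and 6914.65 is covered: preferential rate 27% applies instead.
Duty = €44,014.75 × 27% = €11,883.98.
Line 4 (1795.23, Talos, 1,216 kg, €227,890.56):
Base rate for 1795.23 is €6.18/kg.
Origin Talos qualifies under the Galos–Talos agreement and 1795.23 is covered: preferential rate Free applies instead.
Duty = €227,890.56 × 0% = €0.00.
Total = €49,990.81 + €0.00 + €11,883.98 + €0.00 = €61,874.79.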